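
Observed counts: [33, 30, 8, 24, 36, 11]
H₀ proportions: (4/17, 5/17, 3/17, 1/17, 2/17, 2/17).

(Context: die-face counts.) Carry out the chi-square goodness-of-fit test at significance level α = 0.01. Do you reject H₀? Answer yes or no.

n = 142; E_i = n·p_i = [33.41, 41.76, 25.06, 8.35, 16.71, 16.71]
χ² = (33−33.41)²/33.41 + (30−41.76)²/41.76 + (8−25.06)²/25.06 + (24−8.35)²/8.35 + (36−16.71)²/16.71 + (11−16.71)²/16.71 = 68.4748
df = 5
p-value (upper-tail) = 0.00000
At α=0.01: p < α → reject H₀

reject H₀: yes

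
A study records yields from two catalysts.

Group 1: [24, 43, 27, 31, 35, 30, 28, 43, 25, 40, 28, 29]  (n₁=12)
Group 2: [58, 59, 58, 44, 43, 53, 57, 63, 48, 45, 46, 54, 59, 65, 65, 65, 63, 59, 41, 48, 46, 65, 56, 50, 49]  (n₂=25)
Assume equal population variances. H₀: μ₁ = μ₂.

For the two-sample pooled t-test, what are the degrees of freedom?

degrees of freedom = 35

df = n₁ + n₂ − 2 = 12 + 25 − 2 = 35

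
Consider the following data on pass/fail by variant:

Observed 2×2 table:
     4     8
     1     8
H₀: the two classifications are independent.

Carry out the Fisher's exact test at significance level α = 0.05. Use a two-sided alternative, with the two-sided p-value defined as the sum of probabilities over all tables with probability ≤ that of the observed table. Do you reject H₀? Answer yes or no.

Margins: r₁=12, r₂=9, c₁=5, c₂=16, n=21
p_obs = C(12,4)·C(9,1)/C(21,5); sum pmf over tables with pmf ≤ p_obs
p-value (two-sided) = 0.33835
At α=0.05: p ≥ α → fail to reject H₀

reject H₀: no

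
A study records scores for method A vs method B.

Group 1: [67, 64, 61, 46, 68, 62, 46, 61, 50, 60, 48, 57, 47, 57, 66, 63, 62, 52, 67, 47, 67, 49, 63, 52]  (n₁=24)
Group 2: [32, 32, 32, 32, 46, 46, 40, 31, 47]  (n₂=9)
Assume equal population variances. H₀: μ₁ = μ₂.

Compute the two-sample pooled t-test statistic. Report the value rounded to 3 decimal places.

x̄₁=57.583, s₁=7.779, n₁=24
x̄₂=37.556, s₂=7.108, n₂=9
s_p² = [23·7.779² + 8·7.108²]/31 = 57.9373
SE = √(s_p²·(1/24+1/9)) = 2.9752
t = (57.583−37.556)/2.9752 = 6.7317
df = 31

test statistic = 6.732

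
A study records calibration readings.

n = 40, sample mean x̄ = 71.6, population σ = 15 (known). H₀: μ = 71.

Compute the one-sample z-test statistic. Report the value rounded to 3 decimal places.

test statistic = 0.253

SE = σ/√n = 15/√40 = 2.3717
z = (x̄−μ₀)/SE = (71.6−71)/2.3717 = 0.2530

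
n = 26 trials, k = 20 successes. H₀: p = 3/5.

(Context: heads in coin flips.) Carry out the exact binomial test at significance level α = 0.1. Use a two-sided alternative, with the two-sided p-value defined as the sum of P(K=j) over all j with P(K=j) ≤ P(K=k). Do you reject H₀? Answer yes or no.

reject H₀: no

Exact binomial: n=26, k=20, p₀=3/5=0.6000
P(X=j) = C(n,j)·p₀^j·(1−p₀)^(n−j); p = Σ P(X=j) over j with P(X=j) ≤ P(X=20)
p-value (two-sided) = 0.10764
At α=0.1: p ≥ α → fail to reject H₀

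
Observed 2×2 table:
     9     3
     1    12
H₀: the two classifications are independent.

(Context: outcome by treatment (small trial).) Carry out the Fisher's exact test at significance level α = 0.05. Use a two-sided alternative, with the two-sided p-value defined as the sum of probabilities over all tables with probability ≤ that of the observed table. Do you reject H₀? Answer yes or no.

Margins: r₁=12, r₂=13, c₁=10, c₂=15, n=25
p_obs = C(12,9)·C(13,1)/C(25,10); sum pmf over tables with pmf ≤ p_obs
p-value (two-sided) = 0.00098
At α=0.05: p < α → reject H₀

reject H₀: yes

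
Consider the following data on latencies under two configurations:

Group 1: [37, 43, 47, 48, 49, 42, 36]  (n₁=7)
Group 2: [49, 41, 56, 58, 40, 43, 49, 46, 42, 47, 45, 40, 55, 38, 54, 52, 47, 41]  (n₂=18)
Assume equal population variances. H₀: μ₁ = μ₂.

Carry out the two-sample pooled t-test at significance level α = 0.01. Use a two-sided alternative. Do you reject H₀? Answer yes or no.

reject H₀: no

x̄₁=43.143, s₁=5.210, n₁=7
x̄₂=46.833, s₂=6.157, n₂=18
s_p² = [6·5.210² + 17·6.157²]/23 = 35.1025
SE = √(s_p²·(1/7+1/18)) = 2.6391
t = (43.143−46.833)/2.6391 = -1.3984
df = 23
p-value (two-sided) = 0.17533
At α=0.01: p ≥ α → fail to reject H₀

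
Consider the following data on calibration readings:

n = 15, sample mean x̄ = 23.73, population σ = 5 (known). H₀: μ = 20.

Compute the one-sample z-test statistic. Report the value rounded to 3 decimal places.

test statistic = 2.889

SE = σ/√n = 5/√15 = 1.2910
z = (x̄−μ₀)/SE = (23.73−20)/1.2910 = 2.8892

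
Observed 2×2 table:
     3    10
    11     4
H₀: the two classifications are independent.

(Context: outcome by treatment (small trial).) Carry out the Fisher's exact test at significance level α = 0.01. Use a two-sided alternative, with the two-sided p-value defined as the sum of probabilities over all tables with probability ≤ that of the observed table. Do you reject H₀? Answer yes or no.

reject H₀: no

Margins: r₁=13, r₂=15, c₁=14, c₂=14, n=28
p_obs = C(13,3)·C(15,11)/C(28,14); sum pmf over tables with pmf ≤ p_obs
p-value (two-sided) = 0.02130
At α=0.01: p ≥ α → fail to reject H₀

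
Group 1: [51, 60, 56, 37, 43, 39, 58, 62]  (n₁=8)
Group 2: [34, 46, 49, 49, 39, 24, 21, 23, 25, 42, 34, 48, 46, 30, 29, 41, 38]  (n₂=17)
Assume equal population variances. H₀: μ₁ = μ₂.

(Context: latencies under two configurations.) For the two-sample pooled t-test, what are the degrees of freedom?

degrees of freedom = 23

df = n₁ + n₂ − 2 = 8 + 17 − 2 = 23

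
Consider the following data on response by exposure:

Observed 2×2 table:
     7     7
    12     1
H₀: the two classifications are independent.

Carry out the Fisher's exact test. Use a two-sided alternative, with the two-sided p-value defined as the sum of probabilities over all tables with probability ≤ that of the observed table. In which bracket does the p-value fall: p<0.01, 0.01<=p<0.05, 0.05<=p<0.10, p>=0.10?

Margins: r₁=14, r₂=13, c₁=19, c₂=8, n=27
p_obs = C(14,7)·C(13,12)/C(27,19); sum pmf over tables with pmf ≤ p_obs
p-value (two-sided) = 0.03285
→ bracket: 0.01<=p<0.05

p-value bracket: 0.01<=p<0.05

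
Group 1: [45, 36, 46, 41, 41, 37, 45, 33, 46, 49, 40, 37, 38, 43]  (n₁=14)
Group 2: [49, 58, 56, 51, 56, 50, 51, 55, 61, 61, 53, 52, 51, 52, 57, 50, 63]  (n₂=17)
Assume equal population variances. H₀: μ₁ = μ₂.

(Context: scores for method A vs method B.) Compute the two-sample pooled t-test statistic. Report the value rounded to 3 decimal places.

x̄₁=41.214, s₁=4.644, n₁=14
x̄₂=54.471, s₂=4.346, n₂=17
s_p² = [13·4.644² + 16·4.346²]/29 = 20.0894
SE = √(s_p²·(1/14+1/17)) = 1.6176
t = (41.214−54.471)/1.6176 = -8.1950
df = 29

test statistic = -8.195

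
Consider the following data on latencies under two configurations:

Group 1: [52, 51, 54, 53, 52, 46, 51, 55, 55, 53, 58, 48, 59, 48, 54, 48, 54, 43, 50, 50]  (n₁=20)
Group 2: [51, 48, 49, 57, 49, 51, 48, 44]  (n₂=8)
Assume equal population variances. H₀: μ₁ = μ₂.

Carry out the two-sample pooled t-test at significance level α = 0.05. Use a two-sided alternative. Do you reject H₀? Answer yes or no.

x̄₁=51.700, s₁=3.908, n₁=20
x̄₂=49.625, s₂=3.701, n₂=8
s_p² = [19·3.908² + 7·3.701²]/26 = 14.8490
SE = √(s_p²·(1/20+1/8)) = 1.6120
t = (51.700−49.625)/1.6120 = 1.2872
df = 26
p-value (two-sided) = 0.20936
At α=0.05: p ≥ α → fail to reject H₀

reject H₀: no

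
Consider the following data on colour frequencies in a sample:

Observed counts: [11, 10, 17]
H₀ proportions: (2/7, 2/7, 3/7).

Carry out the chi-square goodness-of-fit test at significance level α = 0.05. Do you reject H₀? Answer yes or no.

reject H₀: no

n = 38; E_i = n·p_i = [10.86, 10.86, 16.29]
χ² = (11−10.86)²/10.86 + (10−10.86)²/10.86 + (17−16.29)²/16.29 = 0.1009
df = 2
p-value (upper-tail) = 0.95081
At α=0.05: p ≥ α → fail to reject H₀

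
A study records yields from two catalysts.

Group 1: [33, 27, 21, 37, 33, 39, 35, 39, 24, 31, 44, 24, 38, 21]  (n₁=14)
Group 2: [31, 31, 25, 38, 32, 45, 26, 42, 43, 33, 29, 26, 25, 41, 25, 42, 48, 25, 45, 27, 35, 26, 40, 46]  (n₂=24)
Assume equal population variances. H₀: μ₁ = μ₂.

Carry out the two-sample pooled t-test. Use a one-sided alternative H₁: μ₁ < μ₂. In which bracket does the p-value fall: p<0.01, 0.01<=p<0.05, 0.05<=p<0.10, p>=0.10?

p-value bracket: p>=0.10

x̄₁=31.857, s₁=7.389, n₁=14
x̄₂=34.417, s₂=8.081, n₂=24
s_p² = [13·7.389² + 23·8.081²]/36 = 61.4319
SE = √(s_p²·(1/14+1/24)) = 2.6358
t = (31.857−34.417)/2.6358 = -0.9710
df = 36
p-value (one-sided, H₁ less) = 0.16900
→ bracket: p>=0.10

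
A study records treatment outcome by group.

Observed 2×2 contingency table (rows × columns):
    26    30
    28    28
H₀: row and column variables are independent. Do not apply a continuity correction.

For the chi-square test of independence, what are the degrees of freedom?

df = (r−1)(c−1) = (2−1)·(2−1) = 1

degrees of freedom = 1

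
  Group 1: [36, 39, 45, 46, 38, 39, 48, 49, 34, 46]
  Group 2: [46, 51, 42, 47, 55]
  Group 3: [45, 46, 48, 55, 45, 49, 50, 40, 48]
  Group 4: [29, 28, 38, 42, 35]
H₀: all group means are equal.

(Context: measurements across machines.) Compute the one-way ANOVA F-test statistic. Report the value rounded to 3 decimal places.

Group means [42.00, 48.20, 47.33, 34.40], grand mean 43.414
SSB = Σnᵢ(x̄ᵢ−x̄)² = 679.034; SSW = ΣΣ(x−x̄ᵢ)² = 636.000
MSB = 679.034/3 = 226.3448; MSW = 636.000/25 = 25.4400
F = MSB/MSW = 8.8972
df = (3, 25)

test statistic = 8.897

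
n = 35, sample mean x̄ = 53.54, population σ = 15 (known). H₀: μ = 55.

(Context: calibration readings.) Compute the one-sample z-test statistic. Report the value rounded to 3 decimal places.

test statistic = -0.576

SE = σ/√n = 15/√35 = 2.5355
z = (x̄−μ₀)/SE = (53.54−55)/2.5355 = -0.5758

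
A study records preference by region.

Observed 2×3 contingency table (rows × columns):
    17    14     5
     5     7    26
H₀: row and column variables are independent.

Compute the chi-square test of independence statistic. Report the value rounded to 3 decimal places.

Row totals [36, 38], col totals [22, 21, 31], n=74
χ² = (17−10.70)²/10.70 + (14−10.22)²/10.22 + (5−15.08)²/15.08 + (5−11.30)²/11.30 + (7−10.78)²/10.78 + (26−15.92)²/15.92 = 23.0674
df = 2

test statistic = 23.067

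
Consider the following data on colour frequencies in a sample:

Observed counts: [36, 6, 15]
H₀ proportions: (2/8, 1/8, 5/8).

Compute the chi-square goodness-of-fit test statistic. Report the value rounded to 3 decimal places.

test statistic = 45.316

n = 57; E_i = n·p_i = [14.25, 7.12, 35.62]
χ² = (36−14.25)²/14.25 + (6−7.12)²/7.12 + (15−35.62)²/35.62 = 45.3158
df = 2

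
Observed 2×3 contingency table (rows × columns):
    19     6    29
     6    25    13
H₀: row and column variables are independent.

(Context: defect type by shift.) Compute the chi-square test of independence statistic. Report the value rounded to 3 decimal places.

test statistic = 23.727

Row totals [54, 44], col totals [25, 31, 42], n=98
χ² = (19−13.78)²/13.78 + (6−17.08)²/17.08 + (29−23.14)²/23.14 + (6−11.22)²/11.22 + (25−13.92)²/13.92 + (13−18.86)²/18.86 = 23.7270
df = 2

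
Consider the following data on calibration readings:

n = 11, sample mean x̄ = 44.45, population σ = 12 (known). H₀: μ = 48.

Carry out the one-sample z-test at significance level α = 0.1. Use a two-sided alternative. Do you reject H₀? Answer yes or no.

SE = σ/√n = 12/√11 = 3.6181
z = (x̄−μ₀)/SE = (44.45−48)/3.6181 = -0.9812
p-value (two-sided) = 0.32651
At α=0.1: p ≥ α → fail to reject H₀

reject H₀: no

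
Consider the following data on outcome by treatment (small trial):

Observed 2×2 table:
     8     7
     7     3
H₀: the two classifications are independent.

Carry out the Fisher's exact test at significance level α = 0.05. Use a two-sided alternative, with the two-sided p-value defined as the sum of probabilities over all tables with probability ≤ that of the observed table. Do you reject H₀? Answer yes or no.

reject H₀: no

Margins: r₁=15, r₂=10, c₁=15, c₂=10, n=25
p_obs = C(15,8)·C(10,7)/C(25,15); sum pmf over tables with pmf ≤ p_obs
p-value (two-sided) = 0.67846
At α=0.05: p ≥ α → fail to reject H₀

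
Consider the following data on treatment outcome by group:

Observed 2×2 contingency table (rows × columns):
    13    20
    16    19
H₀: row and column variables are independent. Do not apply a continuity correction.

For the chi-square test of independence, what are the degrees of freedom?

df = (r−1)(c−1) = (2−1)·(2−1) = 1

degrees of freedom = 1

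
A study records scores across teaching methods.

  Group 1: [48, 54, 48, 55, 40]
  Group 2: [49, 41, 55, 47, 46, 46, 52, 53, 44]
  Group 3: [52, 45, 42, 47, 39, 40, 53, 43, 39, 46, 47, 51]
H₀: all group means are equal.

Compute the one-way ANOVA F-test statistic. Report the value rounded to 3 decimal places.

test statistic = 1.288

Group means [49.00, 48.11, 45.33], grand mean 47.000
SSB = Σnᵢ(x̄ᵢ−x̄)² = 64.444; SSW = ΣΣ(x−x̄ᵢ)² = 575.556
MSB = 64.444/2 = 32.2222; MSW = 575.556/23 = 25.0242
F = MSB/MSW = 1.2876
df = (2, 23)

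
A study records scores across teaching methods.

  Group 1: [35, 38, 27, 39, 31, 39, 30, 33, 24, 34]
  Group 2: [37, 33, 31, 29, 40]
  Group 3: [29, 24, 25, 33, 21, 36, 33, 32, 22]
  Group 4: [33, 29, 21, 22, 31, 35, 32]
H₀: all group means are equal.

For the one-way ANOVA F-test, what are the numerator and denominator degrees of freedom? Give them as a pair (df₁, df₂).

k = 4 groups, N = 31 total
df = (k−1, N−k) = (4−1, 31−4) = (3, 27)

degrees of freedom = [3, 27]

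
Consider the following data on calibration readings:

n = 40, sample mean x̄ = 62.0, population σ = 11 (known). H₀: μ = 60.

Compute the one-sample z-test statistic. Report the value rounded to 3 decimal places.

test statistic = 1.150

SE = σ/√n = 11/√40 = 1.7393
z = (x̄−μ₀)/SE = (62.0−60)/1.7393 = 1.1499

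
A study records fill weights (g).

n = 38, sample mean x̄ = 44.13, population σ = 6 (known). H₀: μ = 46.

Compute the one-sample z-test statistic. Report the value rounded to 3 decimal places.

SE = σ/√n = 6/√38 = 0.9733
z = (x̄−μ₀)/SE = (44.13−46)/0.9733 = -1.9212

test statistic = -1.921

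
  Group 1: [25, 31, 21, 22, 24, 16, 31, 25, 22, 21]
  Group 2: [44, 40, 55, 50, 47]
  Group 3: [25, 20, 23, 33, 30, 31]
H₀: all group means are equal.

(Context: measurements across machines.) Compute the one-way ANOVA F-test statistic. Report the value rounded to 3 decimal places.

Group means [23.80, 47.20, 27.00], grand mean 30.286
SSB = Σnᵢ(x̄ᵢ−x̄)² = 1915.886; SSW = ΣΣ(x−x̄ᵢ)² = 450.400
MSB = 1915.886/2 = 957.9429; MSW = 450.400/18 = 25.0222
F = MSB/MSW = 38.2837
df = (2, 18)

test statistic = 38.284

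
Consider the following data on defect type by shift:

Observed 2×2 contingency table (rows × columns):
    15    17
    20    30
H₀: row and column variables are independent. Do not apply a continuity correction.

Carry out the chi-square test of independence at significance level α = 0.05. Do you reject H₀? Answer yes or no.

reject H₀: no

Row totals [32, 50], col totals [35, 47], n=82
χ² = (15−13.66)²/13.66 + (17−18.34)²/18.34 + (20−21.34)²/21.34 + (30−28.66)²/28.66 = 0.3770
df = 1
p-value (upper-tail) = 0.53923
At α=0.05: p ≥ α → fail to reject H₀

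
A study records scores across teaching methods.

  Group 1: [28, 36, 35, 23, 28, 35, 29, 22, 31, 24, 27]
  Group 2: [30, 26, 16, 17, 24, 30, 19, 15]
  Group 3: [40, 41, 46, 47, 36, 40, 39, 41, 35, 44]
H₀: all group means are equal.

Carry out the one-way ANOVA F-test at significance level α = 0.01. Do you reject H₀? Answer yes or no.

reject H₀: yes

Group means [28.91, 22.12, 40.90], grand mean 31.172
SSB = Σnᵢ(x̄ᵢ−x̄)² = 1657.454; SSW = ΣΣ(x−x̄ᵢ)² = 644.684
MSB = 1657.454/2 = 828.7269; MSW = 644.684/26 = 24.7955
F = MSB/MSW = 33.4224
df = (2, 26)
p-value (upper-tail) = 0.00000
At α=0.01: p < α → reject H₀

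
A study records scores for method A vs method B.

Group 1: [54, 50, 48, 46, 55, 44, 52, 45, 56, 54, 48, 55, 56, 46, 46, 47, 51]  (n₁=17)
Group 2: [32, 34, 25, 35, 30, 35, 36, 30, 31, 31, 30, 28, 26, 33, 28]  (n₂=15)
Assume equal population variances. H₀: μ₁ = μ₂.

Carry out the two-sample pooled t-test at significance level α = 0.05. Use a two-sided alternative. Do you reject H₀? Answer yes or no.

x̄₁=50.176, s₁=4.217, n₁=17
x̄₂=30.933, s₂=3.305, n₂=15
s_p² = [16·4.217² + 14·3.305²]/30 = 14.5801
SE = √(s_p²·(1/17+1/15)) = 1.3527
t = (50.176−30.933)/1.3527 = 14.2262
df = 30
p-value (two-sided) = 0.00000
At α=0.05: p < α → reject H₀

reject H₀: yes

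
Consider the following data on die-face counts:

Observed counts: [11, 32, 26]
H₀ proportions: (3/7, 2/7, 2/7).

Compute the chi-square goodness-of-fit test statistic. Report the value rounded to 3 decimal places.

test statistic = 21.324

n = 69; E_i = n·p_i = [29.57, 19.71, 19.71]
χ² = (11−29.57)²/29.57 + (32−19.71)²/19.71 + (26−19.71)²/19.71 = 21.3237
df = 2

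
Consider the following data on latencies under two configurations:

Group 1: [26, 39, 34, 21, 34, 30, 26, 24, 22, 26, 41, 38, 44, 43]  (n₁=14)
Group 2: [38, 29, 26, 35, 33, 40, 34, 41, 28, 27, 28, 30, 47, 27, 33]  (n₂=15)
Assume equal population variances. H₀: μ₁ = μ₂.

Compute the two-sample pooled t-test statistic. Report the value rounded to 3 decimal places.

x̄₁=32.000, s₁=8.019, n₁=14
x̄₂=33.067, s₂=6.181, n₂=15
s_p² = [13·8.019² + 14·6.181²]/27 = 50.7753
SE = √(s_p²·(1/14+1/15)) = 2.6480
t = (32.000−33.067)/2.6480 = -0.4028
df = 27

test statistic = -0.403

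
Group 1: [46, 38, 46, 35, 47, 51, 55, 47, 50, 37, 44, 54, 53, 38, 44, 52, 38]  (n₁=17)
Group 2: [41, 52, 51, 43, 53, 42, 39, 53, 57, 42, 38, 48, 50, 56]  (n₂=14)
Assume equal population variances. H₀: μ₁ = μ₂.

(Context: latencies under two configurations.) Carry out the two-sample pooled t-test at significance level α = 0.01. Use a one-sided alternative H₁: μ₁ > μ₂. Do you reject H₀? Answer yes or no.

reject H₀: no

x̄₁=45.588, s₁=6.481, n₁=17
x̄₂=47.500, s₂=6.490, n₂=14
s_p² = [16·6.481² + 13·6.490²]/29 = 42.0558
SE = √(s_p²·(1/17+1/14)) = 2.3405
t = (45.588−47.500)/2.3405 = -0.8168
df = 29
p-value (one-sided, H₁ greater) = 0.78966
At α=0.01: p ≥ α → fail to reject H₀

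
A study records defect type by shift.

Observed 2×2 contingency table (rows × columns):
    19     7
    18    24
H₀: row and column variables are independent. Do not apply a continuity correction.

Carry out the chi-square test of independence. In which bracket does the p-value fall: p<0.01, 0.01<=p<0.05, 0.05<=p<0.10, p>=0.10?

Row totals [26, 42], col totals [37, 31], n=68
χ² = (19−14.15)²/14.15 + (7−11.85)²/11.85 + (18−22.85)²/22.85 + (24−19.15)²/19.15 = 5.9122
df = 1
p-value (upper-tail) = 0.01504
→ bracket: 0.01<=p<0.05

p-value bracket: 0.01<=p<0.05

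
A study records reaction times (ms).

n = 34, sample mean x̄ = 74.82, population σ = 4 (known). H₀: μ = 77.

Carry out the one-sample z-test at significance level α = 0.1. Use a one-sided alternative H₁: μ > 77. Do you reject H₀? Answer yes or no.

SE = σ/√n = 4/√34 = 0.6860
z = (x̄−μ₀)/SE = (74.82−77)/0.6860 = -3.1779
p-value (one-sided, H₁ greater) = 0.99926
At α=0.1: p ≥ α → fail to reject H₀

reject H₀: no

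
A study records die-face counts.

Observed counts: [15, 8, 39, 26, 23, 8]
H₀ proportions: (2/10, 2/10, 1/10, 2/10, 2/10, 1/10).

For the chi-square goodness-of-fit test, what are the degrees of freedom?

degrees of freedom = 5

df = k − 1 = 6 − 1 = 5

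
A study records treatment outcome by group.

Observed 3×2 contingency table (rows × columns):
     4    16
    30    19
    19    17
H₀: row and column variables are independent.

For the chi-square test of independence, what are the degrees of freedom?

df = (r−1)(c−1) = (3−1)·(2−1) = 2

degrees of freedom = 2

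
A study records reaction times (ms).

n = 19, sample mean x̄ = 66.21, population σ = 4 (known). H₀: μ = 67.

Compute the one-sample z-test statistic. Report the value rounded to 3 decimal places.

test statistic = -0.861

SE = σ/√n = 4/√19 = 0.9177
z = (x̄−μ₀)/SE = (66.21−67)/0.9177 = -0.8609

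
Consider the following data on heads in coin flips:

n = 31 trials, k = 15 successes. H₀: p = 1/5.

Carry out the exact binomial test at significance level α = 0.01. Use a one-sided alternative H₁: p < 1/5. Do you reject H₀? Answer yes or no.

Exact binomial: n=31, k=15, p₀=1/5=0.2000
P(X≤15) from Σ C(n,i)·p₀^i·(1−p₀)^(n−i)
p-value (one-sided, H₁ less) = 0.99991
At α=0.01: p ≥ α → fail to reject H₀

reject H₀: no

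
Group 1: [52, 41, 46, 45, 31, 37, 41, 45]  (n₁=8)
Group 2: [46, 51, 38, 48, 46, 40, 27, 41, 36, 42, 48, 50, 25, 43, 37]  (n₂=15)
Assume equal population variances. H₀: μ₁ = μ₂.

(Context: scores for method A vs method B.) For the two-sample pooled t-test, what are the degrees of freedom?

degrees of freedom = 21

df = n₁ + n₂ − 2 = 8 + 15 − 2 = 21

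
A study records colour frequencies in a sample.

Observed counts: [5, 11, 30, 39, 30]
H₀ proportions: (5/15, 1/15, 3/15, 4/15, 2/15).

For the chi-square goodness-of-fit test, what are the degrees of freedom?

df = k − 1 = 5 − 1 = 4

degrees of freedom = 4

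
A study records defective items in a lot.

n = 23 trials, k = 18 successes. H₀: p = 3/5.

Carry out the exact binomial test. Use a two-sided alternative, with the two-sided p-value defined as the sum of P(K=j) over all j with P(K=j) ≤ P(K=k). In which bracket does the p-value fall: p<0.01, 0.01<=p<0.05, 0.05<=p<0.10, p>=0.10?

p-value bracket: 0.05<=p<0.10

Exact binomial: n=23, k=18, p₀=3/5=0.6000
P(X=j) = C(n,j)·p₀^j·(1−p₀)^(n−j); p = Σ P(X=j) over j with P(X=j) ≤ P(X=18)
p-value (two-sided) = 0.08889
→ bracket: 0.05<=p<0.10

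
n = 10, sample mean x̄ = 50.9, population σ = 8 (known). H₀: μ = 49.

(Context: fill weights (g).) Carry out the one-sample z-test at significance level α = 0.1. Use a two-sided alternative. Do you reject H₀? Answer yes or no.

reject H₀: no

SE = σ/√n = 8/√10 = 2.5298
z = (x̄−μ₀)/SE = (50.9−49)/2.5298 = 0.7510
p-value (two-sided) = 0.45263
At α=0.1: p ≥ α → fail to reject H₀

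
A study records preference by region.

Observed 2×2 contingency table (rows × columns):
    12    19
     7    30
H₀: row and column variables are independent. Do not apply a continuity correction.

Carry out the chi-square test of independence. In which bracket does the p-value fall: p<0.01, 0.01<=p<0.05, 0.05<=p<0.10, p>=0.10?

Row totals [31, 37], col totals [19, 49], n=68
χ² = (12−8.66)²/8.66 + (19−22.34)²/22.34 + (7−10.34)²/10.34 + (30−26.66)²/26.66 = 3.2813
df = 1
p-value (upper-tail) = 0.07007
→ bracket: 0.05<=p<0.10

p-value bracket: 0.05<=p<0.10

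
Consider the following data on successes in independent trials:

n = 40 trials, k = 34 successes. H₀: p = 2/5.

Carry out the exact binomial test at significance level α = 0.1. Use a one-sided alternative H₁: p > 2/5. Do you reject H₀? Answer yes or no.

reject H₀: yes

Exact binomial: n=40, k=34, p₀=2/5=0.4000
P(X≥34) from Σ C(n,i)·p₀^i·(1−p₀)^(n−i)
p-value (one-sided, H₁ greater) = 0.00000
At α=0.1: p < α → reject H₀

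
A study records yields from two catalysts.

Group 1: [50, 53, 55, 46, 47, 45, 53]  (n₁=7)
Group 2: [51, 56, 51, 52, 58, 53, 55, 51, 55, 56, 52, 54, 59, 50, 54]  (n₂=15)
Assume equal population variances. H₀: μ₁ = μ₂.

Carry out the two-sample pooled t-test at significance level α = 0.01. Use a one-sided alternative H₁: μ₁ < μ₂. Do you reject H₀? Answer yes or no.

x̄₁=49.857, s₁=3.934, n₁=7
x̄₂=53.800, s₂=2.704, n₂=15
s_p² = [6·3.934² + 14·2.704²]/20 = 9.7629
SE = √(s_p²·(1/7+1/15)) = 1.4302
t = (49.857−53.800)/1.4302 = -2.7568
df = 20
p-value (one-sided, H₁ less) = 0.00608
At α=0.01: p < α → reject H₀

reject H₀: yes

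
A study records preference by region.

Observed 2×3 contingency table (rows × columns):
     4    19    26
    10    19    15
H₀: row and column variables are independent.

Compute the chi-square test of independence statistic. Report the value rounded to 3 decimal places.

test statistic = 5.269

Row totals [49, 44], col totals [14, 38, 41], n=93
χ² = (4−7.38)²/7.38 + (19−20.02)²/20.02 + (26−21.60)²/21.60 + (10−6.62)²/6.62 + (19−17.98)²/17.98 + (15−19.40)²/19.40 = 5.2691
df = 2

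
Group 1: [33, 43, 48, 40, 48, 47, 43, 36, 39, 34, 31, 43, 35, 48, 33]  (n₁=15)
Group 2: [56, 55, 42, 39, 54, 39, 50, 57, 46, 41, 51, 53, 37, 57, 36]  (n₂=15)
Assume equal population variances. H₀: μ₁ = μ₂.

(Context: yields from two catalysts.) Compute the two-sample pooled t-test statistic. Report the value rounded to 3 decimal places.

test statistic = -2.906

x̄₁=40.067, s₁=6.123, n₁=15
x̄₂=47.533, s₂=7.846, n₂=15
s_p² = [14·6.123² + 14·7.846²]/28 = 49.5238
SE = √(s_p²·(1/15+1/15)) = 2.5697
t = (40.067−47.533)/2.5697 = -2.9057
df = 28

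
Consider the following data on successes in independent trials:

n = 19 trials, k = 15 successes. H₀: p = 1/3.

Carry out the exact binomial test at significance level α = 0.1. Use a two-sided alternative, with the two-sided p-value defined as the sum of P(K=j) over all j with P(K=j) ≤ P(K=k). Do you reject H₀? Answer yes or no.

reject H₀: yes

Exact binomial: n=19, k=15, p₀=1/3=0.3333
P(X=j) = C(n,j)·p₀^j·(1−p₀)^(n−j); p = Σ P(X=j) over j with P(X=j) ≤ P(X=15)
p-value (two-sided) = 0.00006
At α=0.1: p < α → reject H₀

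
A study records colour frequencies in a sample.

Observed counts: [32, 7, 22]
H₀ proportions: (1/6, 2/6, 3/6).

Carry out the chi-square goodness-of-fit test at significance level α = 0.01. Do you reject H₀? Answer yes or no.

reject H₀: yes

n = 61; E_i = n·p_i = [10.17, 20.33, 30.50]
χ² = (32−10.17)²/10.17 + (7−20.33)²/20.33 + (22−30.50)²/30.50 = 58.0000
df = 2
p-value (upper-tail) = 0.00000
At α=0.01: p < α → reject H₀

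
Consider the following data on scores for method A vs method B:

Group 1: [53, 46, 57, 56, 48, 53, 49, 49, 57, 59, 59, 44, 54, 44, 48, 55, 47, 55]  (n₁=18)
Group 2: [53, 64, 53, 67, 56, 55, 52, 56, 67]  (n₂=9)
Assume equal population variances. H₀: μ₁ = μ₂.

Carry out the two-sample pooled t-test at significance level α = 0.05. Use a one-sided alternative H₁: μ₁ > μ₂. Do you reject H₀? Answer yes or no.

reject H₀: no

x̄₁=51.833, s₁=5.009, n₁=18
x̄₂=58.111, s₂=6.133, n₂=9
s_p² = [17·5.009² + 8·6.133²]/25 = 29.0956
SE = √(s_p²·(1/18+1/9)) = 2.2021
t = (51.833−58.111)/2.2021 = -2.8508
df = 25
p-value (one-sided, H₁ greater) = 0.99569
At α=0.05: p ≥ α → fail to reject H₀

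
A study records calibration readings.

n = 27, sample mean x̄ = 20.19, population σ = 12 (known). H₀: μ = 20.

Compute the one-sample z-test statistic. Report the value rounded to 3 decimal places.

test statistic = 0.082

SE = σ/√n = 12/√27 = 2.3094
z = (x̄−μ₀)/SE = (20.19−20)/2.3094 = 0.0823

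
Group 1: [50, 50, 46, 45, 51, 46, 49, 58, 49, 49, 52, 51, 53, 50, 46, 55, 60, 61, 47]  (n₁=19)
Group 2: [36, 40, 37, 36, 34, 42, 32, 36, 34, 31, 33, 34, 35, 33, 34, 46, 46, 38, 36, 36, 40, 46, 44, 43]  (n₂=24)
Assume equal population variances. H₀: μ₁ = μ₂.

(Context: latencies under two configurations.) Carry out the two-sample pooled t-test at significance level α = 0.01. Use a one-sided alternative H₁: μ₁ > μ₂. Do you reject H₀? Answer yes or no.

x̄₁=50.947, s₁=4.672, n₁=19
x̄₂=37.583, s₂=4.671, n₂=24
s_p² = [18·4.672² + 23·4.671²]/41 = 21.8239
SE = √(s_p²·(1/19+1/24)) = 1.4346
t = (50.947−37.583)/1.4346 = 9.3158
df = 41
p-value (one-sided, H₁ greater) = 0.00000
At α=0.01: p < α → reject H₀

reject H₀: yes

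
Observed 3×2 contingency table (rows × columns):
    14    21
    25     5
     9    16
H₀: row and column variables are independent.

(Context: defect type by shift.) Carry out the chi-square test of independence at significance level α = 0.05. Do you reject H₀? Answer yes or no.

reject H₀: yes

Row totals [35, 30, 25], col totals [48, 42], n=90
χ² = (14−18.67)²/18.67 + (21−16.33)²/16.33 + (25−16.00)²/16.00 + (5−14.00)²/14.00 + (9−13.33)²/13.33 + (16−11.67)²/11.67 = 16.3661
df = 2
p-value (upper-tail) = 0.00028
At α=0.05: p < α → reject H₀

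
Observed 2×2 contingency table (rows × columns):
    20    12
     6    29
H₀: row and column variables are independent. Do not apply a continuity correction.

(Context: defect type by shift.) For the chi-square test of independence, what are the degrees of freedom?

degrees of freedom = 1

df = (r−1)(c−1) = (2−1)·(2−1) = 1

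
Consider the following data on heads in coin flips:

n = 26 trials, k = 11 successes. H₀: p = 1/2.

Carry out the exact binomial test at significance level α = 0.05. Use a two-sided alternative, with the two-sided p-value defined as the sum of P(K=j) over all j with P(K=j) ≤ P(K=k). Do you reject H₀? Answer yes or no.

Exact binomial: n=26, k=11, p₀=1/2=0.5000
P(X=j) = C(n,j)·p₀^j·(1−p₀)^(n−j); p = Σ P(X=j) over j with P(X=j) ≤ P(X=11)
p-value (two-sided) = 0.55720
At α=0.05: p ≥ α → fail to reject H₀

reject H₀: no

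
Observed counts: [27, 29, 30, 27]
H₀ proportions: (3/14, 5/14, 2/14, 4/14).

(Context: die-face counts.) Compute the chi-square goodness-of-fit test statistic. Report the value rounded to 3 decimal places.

n = 113; E_i = n·p_i = [24.21, 40.36, 16.14, 32.29]
χ² = (27−24.21)²/24.21 + (29−40.36)²/40.36 + (30−16.14)²/16.14 + (27−32.29)²/32.29 = 16.2770
df = 3

test statistic = 16.277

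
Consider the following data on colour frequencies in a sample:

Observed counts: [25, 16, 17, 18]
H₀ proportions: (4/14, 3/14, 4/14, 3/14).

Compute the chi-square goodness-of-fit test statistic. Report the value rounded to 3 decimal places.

test statistic = 1.706

n = 76; E_i = n·p_i = [21.71, 16.29, 21.71, 16.29]
χ² = (25−21.71)²/21.71 + (16−16.29)²/16.29 + (17−21.71)²/21.71 + (18−16.29)²/16.29 = 1.7061
df = 3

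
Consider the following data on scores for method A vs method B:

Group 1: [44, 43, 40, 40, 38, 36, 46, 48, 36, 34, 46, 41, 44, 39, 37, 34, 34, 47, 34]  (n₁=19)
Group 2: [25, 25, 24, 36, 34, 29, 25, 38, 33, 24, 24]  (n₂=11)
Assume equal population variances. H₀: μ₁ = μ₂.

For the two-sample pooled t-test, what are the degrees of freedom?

df = n₁ + n₂ − 2 = 19 + 11 − 2 = 28

degrees of freedom = 28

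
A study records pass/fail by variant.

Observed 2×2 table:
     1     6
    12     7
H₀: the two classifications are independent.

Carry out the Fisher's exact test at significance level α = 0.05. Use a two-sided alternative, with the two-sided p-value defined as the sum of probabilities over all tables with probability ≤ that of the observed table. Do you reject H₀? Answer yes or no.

Margins: r₁=7, r₂=19, c₁=13, c₂=13, n=26
p_obs = C(7,1)·C(19,12)/C(26,13); sum pmf over tables with pmf ≤ p_obs
p-value (two-sided) = 0.07304
At α=0.05: p ≥ α → fail to reject H₀

reject H₀: no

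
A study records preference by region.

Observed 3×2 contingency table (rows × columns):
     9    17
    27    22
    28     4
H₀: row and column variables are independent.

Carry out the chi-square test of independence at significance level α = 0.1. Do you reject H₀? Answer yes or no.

reject H₀: yes

Row totals [26, 49, 32], col totals [64, 43], n=107
χ² = (9−15.55)²/15.55 + (17−10.45)²/10.45 + (27−29.31)²/29.31 + (22−19.69)²/19.69 + (28−19.14)²/19.14 + (4−12.86)²/12.86 = 17.5253
df = 2
p-value (upper-tail) = 0.00016
At α=0.1: p < α → reject H₀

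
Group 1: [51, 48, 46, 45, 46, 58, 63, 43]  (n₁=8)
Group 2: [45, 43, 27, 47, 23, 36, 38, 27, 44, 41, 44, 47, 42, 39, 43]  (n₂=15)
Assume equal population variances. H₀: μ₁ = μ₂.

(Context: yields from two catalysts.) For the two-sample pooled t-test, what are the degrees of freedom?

df = n₁ + n₂ − 2 = 8 + 15 − 2 = 21

degrees of freedom = 21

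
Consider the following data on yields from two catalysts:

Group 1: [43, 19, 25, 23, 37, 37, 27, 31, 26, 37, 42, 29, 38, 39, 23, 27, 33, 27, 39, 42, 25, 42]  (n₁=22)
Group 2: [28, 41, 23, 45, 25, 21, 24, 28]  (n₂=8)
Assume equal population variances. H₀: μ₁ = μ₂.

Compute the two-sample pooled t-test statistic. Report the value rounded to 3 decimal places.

x̄₁=32.318, s₁=7.492, n₁=22
x̄₂=29.375, s₂=8.798, n₂=8
s_p² = [21·7.492² + 7·8.798²]/28 = 61.4517
SE = √(s_p²·(1/22+1/8)) = 3.2365
t = (32.318−29.375)/3.2365 = 0.9094
df = 28

test statistic = 0.909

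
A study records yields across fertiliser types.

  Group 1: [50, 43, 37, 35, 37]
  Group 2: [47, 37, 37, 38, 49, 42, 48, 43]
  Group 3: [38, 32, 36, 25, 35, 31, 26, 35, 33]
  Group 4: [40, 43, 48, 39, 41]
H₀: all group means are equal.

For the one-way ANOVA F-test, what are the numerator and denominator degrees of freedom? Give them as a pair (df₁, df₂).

k = 4 groups, N = 27 total
df = (k−1, N−k) = (4−1, 27−4) = (3, 23)

degrees of freedom = [3, 23]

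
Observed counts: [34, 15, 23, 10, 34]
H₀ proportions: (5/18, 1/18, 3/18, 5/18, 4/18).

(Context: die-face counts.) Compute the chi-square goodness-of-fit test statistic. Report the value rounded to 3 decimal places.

n = 116; E_i = n·p_i = [32.22, 6.44, 19.33, 32.22, 25.78]
χ² = (34−32.22)²/32.22 + (15−6.44)²/6.44 + (23−19.33)²/19.33 + (10−32.22)²/32.22 + (34−25.78)²/25.78 = 30.1000
df = 4

test statistic = 30.100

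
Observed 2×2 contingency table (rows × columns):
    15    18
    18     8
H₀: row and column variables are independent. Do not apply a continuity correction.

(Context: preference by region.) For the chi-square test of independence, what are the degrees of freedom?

degrees of freedom = 1

df = (r−1)(c−1) = (2−1)·(2−1) = 1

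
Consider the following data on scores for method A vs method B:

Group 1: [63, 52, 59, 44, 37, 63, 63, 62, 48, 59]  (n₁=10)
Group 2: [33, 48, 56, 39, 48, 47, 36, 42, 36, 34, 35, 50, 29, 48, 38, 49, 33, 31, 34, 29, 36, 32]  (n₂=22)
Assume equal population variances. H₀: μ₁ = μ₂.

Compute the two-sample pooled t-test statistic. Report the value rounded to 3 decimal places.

test statistic = 4.967

x̄₁=55.000, s₁=9.286, n₁=10
x̄₂=39.227, s₂=7.880, n₂=22
s_p² = [9·9.286² + 21·7.880²]/30 = 69.3288
SE = √(s_p²·(1/10+1/22)) = 3.1756
t = (55.000−39.227)/3.1756 = 4.9669
df = 30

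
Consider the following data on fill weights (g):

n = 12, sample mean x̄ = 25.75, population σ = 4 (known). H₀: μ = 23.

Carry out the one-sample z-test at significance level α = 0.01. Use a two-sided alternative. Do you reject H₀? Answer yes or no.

reject H₀: no

SE = σ/√n = 4/√12 = 1.1547
z = (x̄−μ₀)/SE = (25.75−23)/1.1547 = 2.3816
p-value (two-sided) = 0.01724
At α=0.01: p ≥ α → fail to reject H₀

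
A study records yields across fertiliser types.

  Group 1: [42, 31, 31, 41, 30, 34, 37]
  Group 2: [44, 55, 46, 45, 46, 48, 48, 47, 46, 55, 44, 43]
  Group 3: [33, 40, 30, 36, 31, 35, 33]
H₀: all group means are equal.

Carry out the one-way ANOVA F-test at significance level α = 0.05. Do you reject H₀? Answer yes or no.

Group means [35.14, 47.25, 34.00], grand mean 40.423
SSB = Σnᵢ(x̄ᵢ−x̄)² = 1043.239; SSW = ΣΣ(x−x̄ᵢ)² = 385.107
MSB = 1043.239/2 = 521.6195; MSW = 385.107/23 = 16.7438
F = MSB/MSW = 31.1530
df = (2, 23)
p-value (upper-tail) = 0.00000
At α=0.05: p < α → reject H₀

reject H₀: yes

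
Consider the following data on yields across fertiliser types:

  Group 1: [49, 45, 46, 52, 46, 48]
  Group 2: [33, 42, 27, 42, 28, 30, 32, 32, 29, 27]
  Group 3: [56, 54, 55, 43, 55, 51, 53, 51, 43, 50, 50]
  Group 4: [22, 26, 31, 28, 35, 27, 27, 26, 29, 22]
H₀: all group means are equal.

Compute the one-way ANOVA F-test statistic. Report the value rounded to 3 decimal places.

Group means [47.67, 32.20, 51.00, 27.30], grand mean 38.973
SSB = Σnᵢ(x̄ᵢ−x̄)² = 3865.940; SSW = ΣΣ(x−x̄ᵢ)² = 649.033
MSB = 3865.940/3 = 1288.6465; MSW = 649.033/33 = 19.6677
F = MSB/MSW = 65.5210
df = (3, 33)

test statistic = 65.521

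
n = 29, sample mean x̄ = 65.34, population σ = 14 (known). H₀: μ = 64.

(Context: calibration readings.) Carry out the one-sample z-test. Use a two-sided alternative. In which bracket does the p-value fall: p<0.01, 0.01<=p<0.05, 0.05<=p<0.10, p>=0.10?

SE = σ/√n = 14/√29 = 2.5997
z = (x̄−μ₀)/SE = (65.34−64)/2.5997 = 0.5154
p-value (two-sided) = 0.60625
→ bracket: p>=0.10

p-value bracket: p>=0.10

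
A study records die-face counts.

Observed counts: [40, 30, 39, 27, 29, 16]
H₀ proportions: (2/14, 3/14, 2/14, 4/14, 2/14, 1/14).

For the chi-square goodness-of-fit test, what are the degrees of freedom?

degrees of freedom = 5

df = k − 1 = 6 − 1 = 5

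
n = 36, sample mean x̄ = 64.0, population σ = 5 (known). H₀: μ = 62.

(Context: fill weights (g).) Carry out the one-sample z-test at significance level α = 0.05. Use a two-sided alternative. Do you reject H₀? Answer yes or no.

reject H₀: yes

SE = σ/√n = 5/√36 = 0.8333
z = (x̄−μ₀)/SE = (64.0−62)/0.8333 = 2.4000
p-value (two-sided) = 0.01640
At α=0.05: p < α → reject H₀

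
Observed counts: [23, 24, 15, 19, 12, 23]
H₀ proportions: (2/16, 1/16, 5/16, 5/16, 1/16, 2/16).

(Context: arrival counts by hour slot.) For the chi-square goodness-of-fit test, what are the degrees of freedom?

df = k − 1 = 6 − 1 = 5

degrees of freedom = 5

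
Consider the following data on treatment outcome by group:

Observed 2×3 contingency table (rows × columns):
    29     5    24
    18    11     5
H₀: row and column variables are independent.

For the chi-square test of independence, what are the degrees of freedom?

df = (r−1)(c−1) = (2−1)·(3−1) = 2

degrees of freedom = 2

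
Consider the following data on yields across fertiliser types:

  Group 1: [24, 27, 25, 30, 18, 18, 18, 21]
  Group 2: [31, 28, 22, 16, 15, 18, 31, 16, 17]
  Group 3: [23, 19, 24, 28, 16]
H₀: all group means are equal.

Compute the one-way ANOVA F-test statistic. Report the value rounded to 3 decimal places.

Group means [22.62, 21.56, 22.00], grand mean 22.045
SSB = Σnᵢ(x̄ᵢ−x̄)² = 4.857; SSW = ΣΣ(x−x̄ᵢ)² = 592.097
MSB = 4.857/2 = 2.4287; MSW = 592.097/19 = 31.1630
F = MSB/MSW = 0.0779
df = (2, 19)

test statistic = 0.078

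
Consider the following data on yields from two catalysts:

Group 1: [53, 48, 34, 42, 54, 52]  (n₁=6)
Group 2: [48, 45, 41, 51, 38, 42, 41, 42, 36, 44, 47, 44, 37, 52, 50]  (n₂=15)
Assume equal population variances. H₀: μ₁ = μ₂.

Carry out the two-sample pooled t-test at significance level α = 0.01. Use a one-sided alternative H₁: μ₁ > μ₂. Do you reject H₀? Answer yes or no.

x̄₁=47.167, s₁=7.808, n₁=6
x̄₂=43.867, s₂=4.998, n₂=15
s_p² = [5·7.808² + 14·4.998²]/19 = 34.4509
SE = √(s_p²·(1/6+1/15)) = 2.8352
t = (47.167−43.867)/2.8352 = 1.1639
df = 19
p-value (one-sided, H₁ greater) = 0.12943
At α=0.01: p ≥ α → fail to reject H₀

reject H₀: no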